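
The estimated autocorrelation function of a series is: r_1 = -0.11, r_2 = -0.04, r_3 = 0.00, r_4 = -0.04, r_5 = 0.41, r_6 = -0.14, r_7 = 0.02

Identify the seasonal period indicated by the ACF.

5

The largest autocorrelation is r_5 = 0.41; the remaining lags stay at or below 0.02.
The dominant spike at lag 5 indicates a seasonal period of 5.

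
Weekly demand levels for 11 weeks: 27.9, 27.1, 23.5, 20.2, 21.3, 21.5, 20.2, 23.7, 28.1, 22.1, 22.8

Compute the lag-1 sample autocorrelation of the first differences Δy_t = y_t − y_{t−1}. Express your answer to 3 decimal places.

-0.123

First differences Δy: -0.8, -3.6, -3.3, 1.1, 0.2, -1.3, 3.5, 4.4, -6.0, 0.7
Mean of differences = -0.5100
Numerator Σ(Δy_t−Δȳ)(Δy_{t+1}−Δȳ) = -11.4701
Denominator Σ(Δy_t−Δȳ)² = 92.9290
r_1(Δy) = -11.4701 / 92.9290 = -0.123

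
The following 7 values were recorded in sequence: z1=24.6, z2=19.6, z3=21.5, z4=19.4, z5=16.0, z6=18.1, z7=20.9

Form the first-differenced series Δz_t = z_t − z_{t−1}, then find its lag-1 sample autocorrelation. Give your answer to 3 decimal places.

-0.163

First differences Δz: -5.0, 1.9, -2.1, -3.4, 2.1, 2.8
Mean of differences = -0.6167
Numerator Σ(Δz_t−Δz̄)(Δz_{t+1}−Δz̄) = -8.9153
Denominator Σ(Δz_t−Δz̄)² = 54.5483
r_1(Δz) = -8.9153 / 54.5483 = -0.163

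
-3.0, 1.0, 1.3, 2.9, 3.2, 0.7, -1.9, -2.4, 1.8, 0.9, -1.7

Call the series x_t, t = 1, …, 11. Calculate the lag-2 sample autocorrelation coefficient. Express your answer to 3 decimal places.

-0.275

Mean x̄ = (-3.0 + 1.0 + 1.3 + 2.9 + 3.2 + 0.7 − 1.9 − 2.4 + 1.8 + 0.9 − 1.7)/11 = 0.2545
Numerator Σ_{t=1}^{9}(x_t−x̄)(x_{t+2}−x̄) = -12.7650
Denominator Σ(x_t−x̄)² = 46.4273
r_2 = -12.7650 / 46.4273 = -0.275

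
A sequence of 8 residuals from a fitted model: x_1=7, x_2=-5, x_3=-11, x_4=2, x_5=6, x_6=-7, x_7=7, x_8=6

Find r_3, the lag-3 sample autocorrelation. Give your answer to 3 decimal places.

0.287

Mean x̄ = (7 − 5 − 11 + 2 + 6 − 7 + 7 + 6)/8 = 0.6250
Deviations from mean: 6.3750, -5.6250, -11.6250, 1.3750, 5.3750, -7.6250, 6.3750, 5.3750
Σ(x_t−x̄)(x_{t+3}−x̄) = (8.7656) + (-30.2344) + (88.6406) + (8.7656) + (28.8906) = 104.8281
Denominator Σ(x_t−x̄)² = 365.8750
r_3 = 104.8281 / 365.8750 = 0.287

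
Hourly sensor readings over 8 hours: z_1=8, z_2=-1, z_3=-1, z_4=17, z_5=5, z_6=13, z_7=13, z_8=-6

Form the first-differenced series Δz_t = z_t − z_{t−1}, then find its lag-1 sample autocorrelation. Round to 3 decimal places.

First differences Δz: -9, 0, 18, -12, 8, 0, -19
Mean of differences = -2.0000
Numerator Σ(Δz_t−Δz̄)(Δz_{t+1}−Δz̄) = -288.0000
Denominator Σ(Δz_t−Δz̄)² = 946.0000
r_1(Δz) = -288.0000 / 946.0000 = -0.304

-0.304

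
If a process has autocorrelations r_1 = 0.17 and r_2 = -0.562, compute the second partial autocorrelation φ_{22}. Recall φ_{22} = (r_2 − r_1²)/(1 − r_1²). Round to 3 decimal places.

-0.608

φ_{22} = (r_2 − r_1²) / (1 − r_1²)
r_1² = (0.17)² = 0.0289
Numerator = -0.562 − 0.0289 = -0.5909; denominator = 1 − 0.0289 = 0.9711
φ_{22} = -0.5909 / 0.9711 = -0.608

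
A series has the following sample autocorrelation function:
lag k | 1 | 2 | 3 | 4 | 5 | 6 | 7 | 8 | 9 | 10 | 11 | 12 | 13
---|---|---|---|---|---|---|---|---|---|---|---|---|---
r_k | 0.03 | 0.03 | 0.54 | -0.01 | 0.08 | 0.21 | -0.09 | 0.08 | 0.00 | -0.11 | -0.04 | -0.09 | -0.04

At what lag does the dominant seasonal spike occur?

The largest autocorrelation is r_3 = 0.54, with a weaker echo at lag 6 (0.21); the remaining lags stay at or below 0.08.
The dominant spike at lag 3 indicates a seasonal period of 3.

3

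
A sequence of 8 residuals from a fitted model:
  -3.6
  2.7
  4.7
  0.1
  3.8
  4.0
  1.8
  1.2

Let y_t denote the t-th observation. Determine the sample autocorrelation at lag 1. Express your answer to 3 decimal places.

-0.127

Mean ȳ = (-3.6 + 2.7 + 4.7 + 0.1 + 3.8 + 4.0 + 1.8 + 1.2)/8 = 1.8375
Deviations from mean: -5.4375, 0.8625, 2.8625, -1.7375, 1.9625, 2.1625, -0.0375, -0.6375
Numerator Σ_{t=1}^{7}(y_t−ȳ)(y_{t+1}−ȳ) = -6.4177
Denominator Σ(y_t−ȳ)² = 50.4588
r_1 = -6.4177 / 50.4588 = -0.127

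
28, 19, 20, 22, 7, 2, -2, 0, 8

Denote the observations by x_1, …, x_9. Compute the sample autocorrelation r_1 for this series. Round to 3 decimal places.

Mean x̄ = (28 + 19 + 20 + 22 + 7 + 2 − 2 + 0 + 8)/9 = 11.5556
Numerator Σ_{t=1}^{8}(x_t−x̄)(x_{t+1}−x̄) = 596.6914
Denominator Σ(x_t−x̄)² = 948.2222
r_1 = 596.6914 / 948.2222 = 0.629

0.629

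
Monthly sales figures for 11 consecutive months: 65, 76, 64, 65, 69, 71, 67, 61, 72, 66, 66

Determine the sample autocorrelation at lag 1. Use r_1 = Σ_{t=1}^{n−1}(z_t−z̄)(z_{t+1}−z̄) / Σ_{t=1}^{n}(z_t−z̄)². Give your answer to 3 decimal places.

Mean z̄ = (65 + 76 + 64 + 65 + 69 + 71 + 67 + 61 + 72 + 66 + 66)/11 = 67.4545
Numerator Σ_{t=1}^{10}(z_t−z̄)(z_{t+1}−z̄) = -72.8430
Denominator Σ(z_t−z̄)² = 178.7273
r_1 = -72.8430 / 178.7273 = -0.408

-0.408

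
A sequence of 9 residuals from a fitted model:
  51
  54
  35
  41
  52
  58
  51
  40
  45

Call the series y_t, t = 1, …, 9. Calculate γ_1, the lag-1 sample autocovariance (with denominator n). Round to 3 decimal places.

7.768

Mean ȳ = (51 + 54 + 35 + 41 + 52 + 58 + 51 + 40 + 45)/9 = 47.4444
Σ_{t=1}^{8}(y_t−ȳ)(y_{t+1}−ȳ) = 69.9136
γ_1 = 69.9136 / 9 = 7.768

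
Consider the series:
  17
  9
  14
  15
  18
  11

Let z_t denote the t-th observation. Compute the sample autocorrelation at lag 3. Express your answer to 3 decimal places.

Mean z̄ = (17 + 9 + 14 + 15 + 18 + 11)/6 = 14.0000
Σ(z_t−z̄)(z_{t+3}−z̄) = (3.0000) + (-20.0000) + (0.0000) = -17.0000
Denominator Σ(z_t−z̄)² = 60.0000
r_3 = -17.0000 / 60.0000 = -0.283

-0.283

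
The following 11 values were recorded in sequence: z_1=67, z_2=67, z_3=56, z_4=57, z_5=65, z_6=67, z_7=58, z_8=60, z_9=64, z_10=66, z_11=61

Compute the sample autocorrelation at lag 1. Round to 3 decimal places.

0.064

Mean z̄ = (67 + 67 + 56 + 57 + 65 + 67 + 58 + 60 + 64 + 66 + 61)/11 = 62.5455
Numerator Σ_{t=1}^{10}(z_t−z̄)(z_{t+1}−z̄) = 11.6116
Denominator Σ(z_t−z̄)² = 182.7273
r_1 = 11.6116 / 182.7273 = 0.064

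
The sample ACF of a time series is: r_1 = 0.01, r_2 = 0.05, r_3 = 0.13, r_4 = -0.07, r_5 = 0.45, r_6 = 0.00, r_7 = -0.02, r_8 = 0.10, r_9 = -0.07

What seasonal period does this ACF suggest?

5

The largest autocorrelation is r_5 = 0.45; the remaining lags stay at or below 0.13.
The dominant spike at lag 5 indicates a seasonal period of 5.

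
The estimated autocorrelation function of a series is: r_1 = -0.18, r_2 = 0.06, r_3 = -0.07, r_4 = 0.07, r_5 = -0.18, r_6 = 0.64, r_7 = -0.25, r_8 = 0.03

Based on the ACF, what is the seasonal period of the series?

6

The largest autocorrelation is r_6 = 0.64; the remaining lags stay at or below 0.07.
The dominant spike at lag 6 indicates a seasonal period of 6.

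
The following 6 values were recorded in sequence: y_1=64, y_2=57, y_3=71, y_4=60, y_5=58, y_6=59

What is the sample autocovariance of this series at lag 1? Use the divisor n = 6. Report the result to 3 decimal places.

-9.042

Mean ȳ = (64 + 57 + 71 + 60 + 58 + 59)/6 = 61.5000
Σ_{t=1}^{5}(y_t−ȳ)(y_{t+1}−ȳ) = -54.2500
γ_1 = -54.2500 / 6 = -9.042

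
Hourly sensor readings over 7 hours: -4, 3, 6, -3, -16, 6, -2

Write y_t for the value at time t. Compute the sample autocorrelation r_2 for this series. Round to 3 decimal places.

-0.391

Mean ȳ = (-4 + 3 + 6 − 3 − 16 + 6 − 2)/7 = -1.4286
Deviations from mean: -2.5714, 4.4286, 7.4286, -1.5714, -14.5714, 7.4286, -0.5714
Σ(y_t−ȳ)(y_{t+2}−ȳ) = (-19.1020) + (-6.9592) + (-108.2449) + (-11.6735) + (8.3265) = -137.6531
Denominator Σ(y_t−ȳ)² = 351.7143
r_2 = -137.6531 / 351.7143 = -0.391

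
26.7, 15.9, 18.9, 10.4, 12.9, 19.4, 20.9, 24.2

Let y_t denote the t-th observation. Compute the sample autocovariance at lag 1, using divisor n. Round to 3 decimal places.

4.073

Mean ȳ = (26.7 + 15.9 + 18.9 + 10.4 + 12.9 + 19.4 + 20.9 + 24.2)/8 = 18.6625
Deviations: 8.0375, -2.7625, 0.2375, -8.2625, -5.7625, 0.7375, 2.2375, 5.5375
Σ_{t=1}^{7}(y_t−ȳ)(y_{t+1}−ȳ) = 32.5811
γ_1 = 32.5811 / 8 = 4.073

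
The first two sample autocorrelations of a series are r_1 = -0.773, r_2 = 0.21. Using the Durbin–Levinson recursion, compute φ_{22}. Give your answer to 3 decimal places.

-0.963

φ_{22} = (r_2 − r_1²) / (1 − r_1²)
r_1² = (-0.773)² = 0.597529
Numerator = 0.21 − 0.5975 = -0.3875; denominator = 1 − 0.5975 = 0.4025
φ_{22} = -0.3875 / 0.4025 = -0.963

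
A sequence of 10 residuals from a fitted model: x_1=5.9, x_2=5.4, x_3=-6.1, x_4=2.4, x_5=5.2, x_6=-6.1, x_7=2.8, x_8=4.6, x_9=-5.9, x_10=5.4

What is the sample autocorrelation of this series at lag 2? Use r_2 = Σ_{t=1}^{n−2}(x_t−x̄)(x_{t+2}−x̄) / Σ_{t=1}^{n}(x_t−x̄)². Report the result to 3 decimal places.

-0.334

Mean x̄ = (5.9 + 5.4 − 6.1 + 2.4 + 5.2 − 6.1 + 2.8 + 4.6 − 5.9 + 5.4)/10 = 1.3600
Numerator Σ_{t=1}^{8}(x_t−x̄)(x_{t+2}−x̄) = -82.0772
Denominator Σ(x_t−x̄)² = 245.6640
r_2 = -82.0772 / 245.6640 = -0.334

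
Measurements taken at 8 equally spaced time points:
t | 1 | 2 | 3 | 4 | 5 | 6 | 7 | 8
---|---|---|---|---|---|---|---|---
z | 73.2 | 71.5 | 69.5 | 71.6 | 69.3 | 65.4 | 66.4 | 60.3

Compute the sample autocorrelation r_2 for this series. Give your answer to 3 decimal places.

0.236

Mean z̄ = (73.2 + 71.5 + 69.5 + 71.6 + 69.3 + 65.4 + 66.4 + 60.3)/8 = 68.4000
Deviations from mean: 4.8000, 3.1000, 1.1000, 3.2000, 0.9000, -3.0000, -2.0000, -8.1000
Σ(z_t−z̄)(z_{t+2}−z̄) = (5.2800) + (9.9200) + (0.9900) + (-9.6000) + (-1.8000) + (24.3000) = 29.0900
Denominator Σ(z_t−z̄)² = 123.5200
r_2 = 29.0900 / 123.5200 = 0.236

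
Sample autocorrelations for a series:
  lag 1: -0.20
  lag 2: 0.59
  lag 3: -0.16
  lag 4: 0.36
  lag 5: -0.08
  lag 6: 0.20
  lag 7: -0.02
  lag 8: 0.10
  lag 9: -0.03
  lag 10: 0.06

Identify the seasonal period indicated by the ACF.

The largest autocorrelation is r_2 = 0.59, with weaker echoes at lags 4 (0.36) and 6 (0.20); the remaining lags stay at or below 0.10.
The dominant spike at lag 2 indicates a seasonal period of 2.

2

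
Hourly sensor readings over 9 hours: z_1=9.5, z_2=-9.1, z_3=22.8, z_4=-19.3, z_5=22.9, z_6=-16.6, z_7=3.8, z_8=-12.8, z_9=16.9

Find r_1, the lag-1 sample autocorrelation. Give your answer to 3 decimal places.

-0.816

Mean z̄ = (9.5 − 9.1 + 22.8 − 19.3 + 22.9 − 16.6 + 3.8 − 12.8 + 16.9)/9 = 2.0111
Numerator Σ_{t=1}^{8}(z_t−z̄)(z_{t+1}−z̄) = -1871.4723
Denominator Σ(z_t−z̄)² = 2292.8489
r_1 = -1871.4723 / 2292.8489 = -0.816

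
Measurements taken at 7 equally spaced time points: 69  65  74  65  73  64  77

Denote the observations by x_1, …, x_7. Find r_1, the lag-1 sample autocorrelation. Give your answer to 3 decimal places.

Mean x̄ = (69 + 65 + 74 + 65 + 73 + 64 + 77)/7 = 69.5714
Deviations from mean: -0.5714, -4.5714, 4.4286, -4.5714, 3.4286, -5.5714, 7.4286
Σ(x_t−x̄)(x_{t+1}−x̄) = (2.6122) + (-20.2449) + (-20.2449) + (-15.6735) + (-19.1020) + (-41.3878) = -114.0408
Denominator Σ(x_t−x̄)² = 159.7143
r_1 = -114.0408 / 159.7143 = -0.714

-0.714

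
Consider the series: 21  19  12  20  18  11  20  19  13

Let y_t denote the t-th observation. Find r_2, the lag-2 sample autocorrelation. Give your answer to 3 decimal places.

-0.483

Mean ȳ = (21 + 19 + 12 + 20 + 18 + 11 + 20 + 19 + 13)/9 = 17.0000
Numerator Σ_{t=1}^{7}(y_t−ȳ)(y_{t+2}−ȳ) = -58.0000
Denominator Σ(y_t−ȳ)² = 120.0000
r_2 = -58.0000 / 120.0000 = -0.483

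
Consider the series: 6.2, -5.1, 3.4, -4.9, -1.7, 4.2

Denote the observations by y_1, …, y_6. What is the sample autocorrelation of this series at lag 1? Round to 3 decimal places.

-0.515

Mean ȳ = (6.2 − 5.1 + 3.4 − 4.9 − 1.7 + 4.2)/6 = 0.3500
Deviations from mean: 5.8500, -5.4500, 3.0500, -5.2500, -2.0500, 3.8500
Σ(y_t−ȳ)(y_{t+1}−ȳ) = (-31.8825) + (-16.6225) + (-16.0125) + (10.7625) + (-7.8925) = -61.6475
Denominator Σ(y_t−ȳ)² = 119.8150
r_1 = -61.6475 / 119.8150 = -0.515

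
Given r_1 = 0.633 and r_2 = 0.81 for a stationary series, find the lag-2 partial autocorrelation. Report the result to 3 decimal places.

0.683

φ_{22} = (r_2 − r_1²) / (1 − r_1²)
r_1² = (0.633)² = 0.400689
Numerator = 0.81 − 0.4007 = 0.4093; denominator = 1 − 0.4007 = 0.5993
φ_{22} = 0.4093 / 0.5993 = 0.683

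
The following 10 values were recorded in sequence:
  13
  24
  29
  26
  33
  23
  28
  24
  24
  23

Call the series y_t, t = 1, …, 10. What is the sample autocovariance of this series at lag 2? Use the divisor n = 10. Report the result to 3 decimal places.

Mean ȳ = (13 + 24 + 29 + 26 + 33 + 23 + 28 + 24 + 24 + 23)/10 = 24.7000
Σ_{t=1}^{8}(y_t−ȳ)(y_{t+2}−ȳ) = 9.7200
γ_2 = 9.7200 / 10 = 0.972

0.972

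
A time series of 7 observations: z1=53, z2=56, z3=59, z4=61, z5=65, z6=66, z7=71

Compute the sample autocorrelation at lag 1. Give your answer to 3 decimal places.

Mean z̄ = (53 + 56 + 59 + 61 + 65 + 66 + 71)/7 = 61.5714
Deviations from mean: -8.5714, -5.5714, -2.5714, -0.5714, 3.4286, 4.4286, 9.4286
Σ(z_t−z̄)(z_{t+1}−z̄) = (47.7551) + (14.3265) + (1.4694) + (-1.9592) + (15.1837) + (41.7551) = 118.5306
Denominator Σ(z_t−z̄)² = 231.7143
r_1 = 118.5306 / 231.7143 = 0.512

0.512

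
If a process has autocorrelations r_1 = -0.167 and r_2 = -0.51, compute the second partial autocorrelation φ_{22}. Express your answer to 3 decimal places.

-0.553

φ_{22} = (r_2 − r_1²) / (1 − r_1²)
r_1² = (-0.167)² = 0.027889
Numerator = -0.51 − 0.0279 = -0.5379; denominator = 1 − 0.0279 = 0.9721
φ_{22} = -0.5379 / 0.9721 = -0.553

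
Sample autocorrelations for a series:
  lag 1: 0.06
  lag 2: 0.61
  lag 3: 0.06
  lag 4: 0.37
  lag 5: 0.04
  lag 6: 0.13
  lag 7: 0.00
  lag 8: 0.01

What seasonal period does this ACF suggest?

The largest autocorrelation is r_2 = 0.61, with a weaker echo at lag 4 (0.37); the remaining lags stay at or below 0.13.
The dominant spike at lag 2 indicates a seasonal period of 2.

2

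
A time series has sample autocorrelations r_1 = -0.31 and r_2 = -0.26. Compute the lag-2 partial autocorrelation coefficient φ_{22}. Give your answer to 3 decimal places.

-0.394

φ_{22} = (r_2 − r_1²) / (1 − r_1²)
r_1² = (-0.31)² = 0.0961
Numerator = -0.26 − 0.0961 = -0.3561; denominator = 1 − 0.0961 = 0.9039
φ_{22} = -0.3561 / 0.9039 = -0.394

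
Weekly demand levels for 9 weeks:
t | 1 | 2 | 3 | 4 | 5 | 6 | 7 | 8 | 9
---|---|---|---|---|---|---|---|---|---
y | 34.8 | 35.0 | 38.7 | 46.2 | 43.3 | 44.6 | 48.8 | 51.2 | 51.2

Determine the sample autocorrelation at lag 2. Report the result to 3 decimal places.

Mean ȳ = (34.8 + 35.0 + 38.7 + 46.2 + 43.3 + 44.6 + 48.8 + 51.2 + 51.2)/9 = 43.7556
Numerator Σ_{t=1}^{7}(y_t−ȳ)(y_{t+2}−ȳ) = 69.7816
Denominator Σ(y_t−ȳ)² = 325.6022
r_2 = 69.7816 / 325.6022 = 0.214

0.214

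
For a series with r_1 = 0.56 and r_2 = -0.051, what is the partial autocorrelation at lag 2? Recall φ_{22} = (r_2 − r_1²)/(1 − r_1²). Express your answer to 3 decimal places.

-0.531

φ_{22} = (r_2 − r_1²) / (1 − r_1²)
r_1² = (0.56)² = 0.3136
Numerator = -0.051 − 0.3136 = -0.3646; denominator = 1 − 0.3136 = 0.6864
φ_{22} = -0.3646 / 0.6864 = -0.531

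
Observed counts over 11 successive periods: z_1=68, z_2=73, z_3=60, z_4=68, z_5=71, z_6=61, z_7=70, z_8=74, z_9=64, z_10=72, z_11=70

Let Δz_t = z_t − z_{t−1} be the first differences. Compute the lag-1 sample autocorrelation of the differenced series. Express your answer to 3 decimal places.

-0.578

First differences Δz: 5, -13, 8, 3, -10, 9, 4, -10, 8, -2
Mean of differences = 0.2000
Numerator Σ(Δz_t−Δz̄)(Δz_{t+1}−Δz̄) = -364.8400
Denominator Σ(Δz_t−Δz̄)² = 631.6000
r_1(Δz) = -364.8400 / 631.6000 = -0.578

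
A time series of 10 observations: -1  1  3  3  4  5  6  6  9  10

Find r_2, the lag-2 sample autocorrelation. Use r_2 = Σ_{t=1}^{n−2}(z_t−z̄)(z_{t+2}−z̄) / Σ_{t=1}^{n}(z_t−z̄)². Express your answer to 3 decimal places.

Mean z̄ = (-1 + 1 + 3 + 3 + 4 + 5 + 6 + 6 + 9 + 10)/10 = 4.6000
Numerator Σ_{t=1}^{8}(z_t−z̄)(z_{t+2}−z̄) = 28.4800
Denominator Σ(z_t−z̄)² = 102.4000
r_2 = 28.4800 / 102.4000 = 0.278

0.278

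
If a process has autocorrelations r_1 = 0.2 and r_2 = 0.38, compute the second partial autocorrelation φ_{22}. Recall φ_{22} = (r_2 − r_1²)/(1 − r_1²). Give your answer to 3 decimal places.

φ_{22} = (r_2 − r_1²) / (1 − r_1²)
r_1² = (0.2)² = 0.04
Numerator = 0.38 − 0.0400 = 0.3400; denominator = 1 − 0.0400 = 0.9600
φ_{22} = 0.3400 / 0.9600 = 0.354

0.354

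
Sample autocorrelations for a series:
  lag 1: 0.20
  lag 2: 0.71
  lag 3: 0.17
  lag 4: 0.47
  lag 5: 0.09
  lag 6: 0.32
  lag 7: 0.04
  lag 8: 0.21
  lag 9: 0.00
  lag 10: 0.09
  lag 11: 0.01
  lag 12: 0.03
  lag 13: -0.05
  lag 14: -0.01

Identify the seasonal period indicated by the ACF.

The largest autocorrelation is r_2 = 0.71, with weaker echoes at lags 4 (0.47), 6 (0.32) and 8 (0.21); the remaining lags stay at or below 0.20.
The dominant spike at lag 2 indicates a seasonal period of 2.

2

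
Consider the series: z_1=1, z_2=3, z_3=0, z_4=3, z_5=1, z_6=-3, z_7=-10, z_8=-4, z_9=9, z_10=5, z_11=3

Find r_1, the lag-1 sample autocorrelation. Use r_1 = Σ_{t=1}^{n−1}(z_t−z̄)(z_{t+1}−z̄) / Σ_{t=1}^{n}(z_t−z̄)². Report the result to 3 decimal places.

0.368

Mean z̄ = (1 + 3 + 0 + 3 + 1 − 3 − 10 − 4 + 9 + 5 + 3)/11 = 0.7273
Numerator Σ_{t=1}^{10}(z_t−z̄)(z_{t+1}−z̄) = 93.5620
Denominator Σ(z_t−z̄)² = 254.1818
r_1 = 93.5620 / 254.1818 = 0.368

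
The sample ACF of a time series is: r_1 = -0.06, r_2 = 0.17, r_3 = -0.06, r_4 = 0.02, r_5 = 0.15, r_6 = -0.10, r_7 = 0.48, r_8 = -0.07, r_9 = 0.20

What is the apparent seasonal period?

7

The largest autocorrelation is r_7 = 0.48; the remaining lags stay at or below 0.20.
The dominant spike at lag 7 indicates a seasonal period of 7.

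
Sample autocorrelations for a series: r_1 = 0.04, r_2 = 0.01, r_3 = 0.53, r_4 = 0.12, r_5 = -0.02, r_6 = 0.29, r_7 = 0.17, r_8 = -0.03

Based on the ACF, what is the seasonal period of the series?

3

The largest autocorrelation is r_3 = 0.53, with a weaker echo at lag 6 (0.29); the remaining lags stay at or below 0.17.
The dominant spike at lag 3 indicates a seasonal period of 3.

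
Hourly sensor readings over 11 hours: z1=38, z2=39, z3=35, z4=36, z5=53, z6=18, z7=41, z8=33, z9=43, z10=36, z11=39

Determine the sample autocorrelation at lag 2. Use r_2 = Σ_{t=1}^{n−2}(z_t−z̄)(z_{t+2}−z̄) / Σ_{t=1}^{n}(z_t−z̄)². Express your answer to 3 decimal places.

Mean z̄ = (38 + 39 + 35 + 36 + 53 + 18 + 41 + 33 + 43 + 36 + 39)/11 = 37.3636
Numerator Σ_{t=1}^{9}(z_t−z̄)(z_{t+2}−z̄) = 162.7355
Denominator Σ(z_t−z̄)² = 698.5455
r_2 = 162.7355 / 698.5455 = 0.233

0.233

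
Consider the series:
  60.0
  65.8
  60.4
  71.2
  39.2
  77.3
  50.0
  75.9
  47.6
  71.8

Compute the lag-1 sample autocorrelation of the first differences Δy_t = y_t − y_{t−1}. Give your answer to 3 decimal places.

-0.882

First differences Δy: 5.8, -5.4, 10.8, -32.0, 38.1, -27.3, 25.9, -28.3, 24.2
Mean of differences = 1.3111
Numerator Σ(Δy_t−Δȳ)(Δy_{t+1}−Δȳ) = -4797.3268
Denominator Σ(Δy_t−Δȳ)² = 5442.2089
r_1(Δy) = -4797.3268 / 5442.2089 = -0.882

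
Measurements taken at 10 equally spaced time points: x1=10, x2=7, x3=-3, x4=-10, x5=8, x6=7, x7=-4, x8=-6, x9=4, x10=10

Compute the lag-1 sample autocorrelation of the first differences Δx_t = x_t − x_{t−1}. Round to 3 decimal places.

0.039

First differences Δx: -3, -10, -7, 18, -1, -11, -2, 10, 6
Mean of differences = 0.0000
Numerator Σ(Δx_t−Δx̄)(Δx_{t+1}−Δx̄) = 29.0000
Denominator Σ(Δx_t−Δx̄)² = 744.0000
r_1(Δx) = 29.0000 / 744.0000 = 0.039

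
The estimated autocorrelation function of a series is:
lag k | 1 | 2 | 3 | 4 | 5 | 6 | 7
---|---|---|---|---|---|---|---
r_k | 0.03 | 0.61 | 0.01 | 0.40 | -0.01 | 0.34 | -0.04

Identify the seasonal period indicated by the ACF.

The largest autocorrelation is r_2 = 0.61, with weaker echoes at lags 4 (0.40) and 6 (0.34); the remaining lags stay at or below 0.03.
The dominant spike at lag 2 indicates a seasonal period of 2.

2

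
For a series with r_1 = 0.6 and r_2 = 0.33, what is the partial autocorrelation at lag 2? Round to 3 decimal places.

-0.047

φ_{22} = (r_2 − r_1²) / (1 − r_1²)
r_1² = (0.6)² = 0.36
Numerator = 0.33 − 0.3600 = -0.0300; denominator = 1 − 0.3600 = 0.6400
φ_{22} = -0.0300 / 0.6400 = -0.047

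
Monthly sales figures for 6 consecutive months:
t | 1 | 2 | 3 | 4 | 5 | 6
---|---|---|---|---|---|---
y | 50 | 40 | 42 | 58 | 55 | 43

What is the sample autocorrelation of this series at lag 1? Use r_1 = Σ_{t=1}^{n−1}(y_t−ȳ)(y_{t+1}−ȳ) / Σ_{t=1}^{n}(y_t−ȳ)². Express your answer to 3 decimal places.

Mean ȳ = (50 + 40 + 42 + 58 + 55 + 43)/6 = 48.0000
Numerator Σ_{t=1}^{5}(y_t−ȳ)(y_{t+1}−ȳ) = 7.0000
Denominator Σ(y_t−ȳ)² = 278.0000
r_1 = 7.0000 / 278.0000 = 0.025

0.025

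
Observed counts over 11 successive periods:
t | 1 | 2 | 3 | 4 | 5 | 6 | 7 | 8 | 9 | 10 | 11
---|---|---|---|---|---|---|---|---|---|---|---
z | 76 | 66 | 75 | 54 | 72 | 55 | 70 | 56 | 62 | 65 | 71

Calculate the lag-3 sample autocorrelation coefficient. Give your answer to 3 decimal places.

Mean z̄ = (76 + 66 + 75 + 54 + 72 + 55 + 70 + 56 + 62 + 65 + 71)/11 = 65.6364
Numerator Σ_{t=1}^{8}(z_t−z̄)(z_{t+3}−z̄) = -345.7603
Denominator Σ(z_t−z̄)² = 638.5455
r_3 = -345.7603 / 638.5455 = -0.541

-0.541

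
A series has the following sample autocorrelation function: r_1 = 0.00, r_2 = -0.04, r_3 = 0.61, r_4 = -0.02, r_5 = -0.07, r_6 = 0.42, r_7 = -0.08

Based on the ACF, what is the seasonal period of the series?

The largest autocorrelation is r_3 = 0.61, with a weaker echo at lag 6 (0.42); the remaining lags stay at or below 0.00.
The dominant spike at lag 3 indicates a seasonal period of 3.

3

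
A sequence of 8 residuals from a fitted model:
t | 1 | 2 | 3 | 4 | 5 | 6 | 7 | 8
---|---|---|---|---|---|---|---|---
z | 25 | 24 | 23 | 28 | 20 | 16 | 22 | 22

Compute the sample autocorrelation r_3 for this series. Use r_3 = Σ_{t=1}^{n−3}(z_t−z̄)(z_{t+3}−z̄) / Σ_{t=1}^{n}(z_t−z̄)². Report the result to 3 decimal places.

Mean z̄ = (25 + 24 + 23 + 28 + 20 + 16 + 22 + 22)/8 = 22.5000
Numerator Σ_{t=1}^{5}(z_t−z̄)(z_{t+3}−z̄) = 5.2500
Denominator Σ(z_t−z̄)² = 88.0000
r_3 = 5.2500 / 88.0000 = 0.060

0.060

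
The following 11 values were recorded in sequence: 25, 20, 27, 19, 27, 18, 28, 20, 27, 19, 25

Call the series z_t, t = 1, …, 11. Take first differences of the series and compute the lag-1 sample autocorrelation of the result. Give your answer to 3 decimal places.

-0.935

First differences Δz: -5, 7, -8, 8, -9, 10, -8, 7, -8, 6
Mean of differences = 0.0000
Numerator Σ(Δz_t−Δz̄)(Δz_{t+1}−Δz̄) = -557.0000
Denominator Σ(Δz_t−Δz̄)² = 596.0000
r_1(Δz) = -557.0000 / 596.0000 = -0.935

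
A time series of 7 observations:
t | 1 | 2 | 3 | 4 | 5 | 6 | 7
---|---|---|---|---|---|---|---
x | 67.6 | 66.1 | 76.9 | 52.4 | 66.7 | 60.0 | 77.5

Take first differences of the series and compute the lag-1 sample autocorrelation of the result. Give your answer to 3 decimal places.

First differences Δx: -1.5, 10.8, -24.5, 14.3, -6.7, 17.5
Mean of differences = 1.6500
Numerator Σ(Δx_t−Δx̄)(Δx_{t+1}−Δx̄) = -836.8675
Denominator Σ(Δx_t−Δx̄)² = 1258.4350
r_1(Δx) = -836.8675 / 1258.4350 = -0.665

-0.665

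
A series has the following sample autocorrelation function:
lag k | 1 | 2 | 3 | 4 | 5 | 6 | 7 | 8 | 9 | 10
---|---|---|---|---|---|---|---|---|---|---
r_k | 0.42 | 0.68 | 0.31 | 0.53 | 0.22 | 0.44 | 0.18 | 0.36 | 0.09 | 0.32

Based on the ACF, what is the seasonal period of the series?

2

The largest autocorrelation is r_2 = 0.68, with weaker echoes at lags 4 (0.53) and 6 (0.44); the remaining lags stay at or below 0.42.
The dominant spike at lag 2 indicates a seasonal period of 2.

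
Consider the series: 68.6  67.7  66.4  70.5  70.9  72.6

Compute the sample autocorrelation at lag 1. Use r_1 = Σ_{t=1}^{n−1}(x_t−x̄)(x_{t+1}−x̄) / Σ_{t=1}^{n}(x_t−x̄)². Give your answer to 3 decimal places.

0.370

Mean x̄ = (68.6 + 67.7 + 66.4 + 70.5 + 70.9 + 72.6)/6 = 69.4500
Numerator Σ_{t=1}^{5}(x_t−x̄)(x_{t+1}−x̄) = 9.7125
Denominator Σ(x_t−x̄)² = 26.2150
r_1 = 9.7125 / 26.2150 = 0.370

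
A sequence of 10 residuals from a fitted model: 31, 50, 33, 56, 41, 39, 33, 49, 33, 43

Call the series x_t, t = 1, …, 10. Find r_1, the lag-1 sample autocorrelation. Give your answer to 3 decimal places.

-0.611

Mean x̄ = (31 + 50 + 33 + 56 + 41 + 39 + 33 + 49 + 33 + 43)/10 = 40.8000
Numerator Σ_{t=1}^{9}(x_t−x̄)(x_{t+1}−x̄) = -408.8400
Denominator Σ(x_t−x̄)² = 669.6000
r_1 = -408.8400 / 669.6000 = -0.611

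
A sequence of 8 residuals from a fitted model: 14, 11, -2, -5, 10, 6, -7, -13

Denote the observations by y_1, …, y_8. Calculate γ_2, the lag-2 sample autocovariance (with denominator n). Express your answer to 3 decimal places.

Mean ȳ = (14 + 11 − 2 − 5 + 10 + 6 − 7 − 13)/8 = 1.7500
Σ_{t=1}^{6}(y_t−ȳ)(y_{t+2}−ȳ) = -302.8750
γ_2 = -302.8750 / 8 = -37.859

-37.859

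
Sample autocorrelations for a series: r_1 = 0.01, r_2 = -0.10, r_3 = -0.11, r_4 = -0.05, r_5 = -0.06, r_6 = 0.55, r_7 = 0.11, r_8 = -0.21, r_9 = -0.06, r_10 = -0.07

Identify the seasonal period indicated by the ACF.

6

The largest autocorrelation is r_6 = 0.55; the remaining lags stay at or below 0.11.
The dominant spike at lag 6 indicates a seasonal period of 6.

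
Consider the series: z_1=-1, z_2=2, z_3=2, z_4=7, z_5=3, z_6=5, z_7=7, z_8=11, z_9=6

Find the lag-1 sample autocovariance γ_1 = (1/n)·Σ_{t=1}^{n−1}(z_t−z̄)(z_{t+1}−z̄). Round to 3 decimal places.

Mean z̄ = (-1 + 2 + 2 + 7 + 3 + 5 + 7 + 11 + 6)/9 = 4.6667
Σ_{t=1}^{8}(z_t−z̄)(z_{t+1}−z̄) = 35.5556
γ_1 = 35.5556 / 9 = 3.951

3.951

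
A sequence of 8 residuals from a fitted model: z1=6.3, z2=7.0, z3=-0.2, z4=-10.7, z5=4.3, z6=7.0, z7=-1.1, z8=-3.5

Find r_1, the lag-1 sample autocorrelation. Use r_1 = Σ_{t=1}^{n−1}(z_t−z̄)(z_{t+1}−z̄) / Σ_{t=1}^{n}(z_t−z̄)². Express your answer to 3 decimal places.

0.061

Mean z̄ = (6.3 + 7.0 − 0.2 − 10.7 + 4.3 + 7.0 − 1.1 − 3.5)/8 = 1.1375
Deviations from mean: 5.1625, 5.8625, -1.3375, -11.8375, 3.1625, 5.8625, -2.2375, -4.6375
Σ(z_t−z̄)(z_{t+1}−z̄) = (30.2652) + (-7.8411) + (15.8327) + (-37.4361) + (18.5402) + (-13.1173) + (10.3764) = 16.6198
Denominator Σ(z_t−z̄)² = 273.8188
r_1 = 16.6198 / 273.8188 = 0.061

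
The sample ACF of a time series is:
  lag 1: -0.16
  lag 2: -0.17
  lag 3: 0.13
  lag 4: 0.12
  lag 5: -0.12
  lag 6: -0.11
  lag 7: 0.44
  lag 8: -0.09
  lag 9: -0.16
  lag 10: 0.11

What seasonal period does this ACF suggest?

The largest autocorrelation is r_7 = 0.44; the remaining lags stay at or below 0.13.
The dominant spike at lag 7 indicates a seasonal period of 7.

7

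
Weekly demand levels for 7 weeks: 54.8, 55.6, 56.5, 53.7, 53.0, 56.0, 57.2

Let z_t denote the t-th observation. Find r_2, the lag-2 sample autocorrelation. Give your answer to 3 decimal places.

-0.689

Mean z̄ = (54.8 + 55.6 + 56.5 + 53.7 + 53.0 + 56.0 + 57.2)/7 = 55.2571
Deviations from mean: -0.4571, 0.3429, 1.2429, -1.5571, -2.2571, 0.7429, 1.9429
Σ(z_t−z̄)(z_{t+2}−z̄) = (-0.5682) + (-0.5339) + (-2.8053) + (-1.1567) + (-4.3853) = -9.4494
Denominator Σ(z_t−z̄)² = 13.7171
r_2 = -9.4494 / 13.7171 = -0.689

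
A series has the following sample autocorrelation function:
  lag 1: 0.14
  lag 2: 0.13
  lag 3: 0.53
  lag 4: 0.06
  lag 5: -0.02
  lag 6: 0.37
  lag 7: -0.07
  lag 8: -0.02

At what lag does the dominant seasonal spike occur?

3

The largest autocorrelation is r_3 = 0.53, with a weaker echo at lag 6 (0.37); the remaining lags stay at or below 0.14.
The dominant spike at lag 3 indicates a seasonal period of 3.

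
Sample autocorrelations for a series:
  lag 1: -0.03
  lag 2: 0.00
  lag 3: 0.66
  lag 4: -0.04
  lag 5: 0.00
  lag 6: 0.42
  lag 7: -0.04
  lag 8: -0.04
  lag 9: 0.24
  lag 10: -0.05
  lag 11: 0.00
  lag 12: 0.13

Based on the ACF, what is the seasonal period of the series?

The largest autocorrelation is r_3 = 0.66, with weaker echoes at lags 6 (0.42) and 9 (0.24); the remaining lags stay at or below 0.13.
The dominant spike at lag 3 indicates a seasonal period of 3.

3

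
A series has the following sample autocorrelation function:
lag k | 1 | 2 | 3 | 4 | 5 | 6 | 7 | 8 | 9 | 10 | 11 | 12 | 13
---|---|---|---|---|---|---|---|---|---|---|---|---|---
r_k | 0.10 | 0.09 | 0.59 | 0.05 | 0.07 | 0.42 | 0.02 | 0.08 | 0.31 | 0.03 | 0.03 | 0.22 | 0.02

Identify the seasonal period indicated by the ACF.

The largest autocorrelation is r_3 = 0.59, with weaker echoes at lags 6 (0.42), 9 (0.31) and 12 (0.22); the remaining lags stay at or below 0.10.
The dominant spike at lag 3 indicates a seasonal period of 3.

3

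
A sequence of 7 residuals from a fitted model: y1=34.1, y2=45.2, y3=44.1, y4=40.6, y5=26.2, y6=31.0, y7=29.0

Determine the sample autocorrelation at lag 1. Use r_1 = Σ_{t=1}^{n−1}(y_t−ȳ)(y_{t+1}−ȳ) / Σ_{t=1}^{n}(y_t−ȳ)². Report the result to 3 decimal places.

Mean ȳ = (34.1 + 45.2 + 44.1 + 40.6 + 26.2 + 31.0 + 29.0)/7 = 35.7429
Deviations from mean: -1.6429, 9.4571, 8.3571, 4.8571, -9.5429, -4.7429, -6.7429
Σ(y_t−ȳ)(y_{t+1}−ȳ) = (-15.5367) + (79.0347) + (40.5918) + (-46.3510) + (45.2604) + (31.9804) = 134.9796
Denominator Σ(y_t−ȳ)² = 344.5971
r_1 = 134.9796 / 344.5971 = 0.392

0.392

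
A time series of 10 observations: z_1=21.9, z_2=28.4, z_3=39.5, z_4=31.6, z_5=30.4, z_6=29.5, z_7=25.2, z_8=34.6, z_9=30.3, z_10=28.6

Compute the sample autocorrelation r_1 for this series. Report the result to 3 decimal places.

-0.026

Mean z̄ = (21.9 + 28.4 + 39.5 + 31.6 + 30.4 + 29.5 + 25.2 + 34.6 + 30.3 + 28.6)/10 = 30.0000
Numerator Σ_{t=1}^{9}(z_t−z̄)(z_{t+1}−z̄) = -5.3200
Denominator Σ(z_t−z̄)² = 207.6400
r_1 = -5.3200 / 207.6400 = -0.026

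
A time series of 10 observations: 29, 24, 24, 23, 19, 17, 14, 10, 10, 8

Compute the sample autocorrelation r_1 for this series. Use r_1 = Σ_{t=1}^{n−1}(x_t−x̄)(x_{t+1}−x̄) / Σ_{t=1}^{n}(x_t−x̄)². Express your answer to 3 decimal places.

Mean x̄ = (29 + 24 + 24 + 23 + 19 + 17 + 14 + 10 + 10 + 8)/10 = 17.8000
Numerator Σ_{t=1}^{9}(x_t−x̄)(x_{t+1}−x̄) = 315.3600
Denominator Σ(x_t−x̄)² = 463.6000
r_1 = 315.3600 / 463.6000 = 0.680

0.680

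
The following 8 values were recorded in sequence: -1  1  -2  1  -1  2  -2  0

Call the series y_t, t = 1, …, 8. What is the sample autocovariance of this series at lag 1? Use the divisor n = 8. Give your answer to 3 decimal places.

-1.539

Mean ȳ = (-1 + 1 − 2 + 1 − 1 + 2 − 2 + 0)/8 = -0.2500
Deviations: -0.7500, 1.2500, -1.7500, 1.2500, -0.7500, 2.2500, -1.7500, 0.2500
Σ_{t=1}^{7}(y_t−ȳ)(y_{t+1}−ȳ) = -12.3125
γ_1 = -12.3125 / 8 = -1.539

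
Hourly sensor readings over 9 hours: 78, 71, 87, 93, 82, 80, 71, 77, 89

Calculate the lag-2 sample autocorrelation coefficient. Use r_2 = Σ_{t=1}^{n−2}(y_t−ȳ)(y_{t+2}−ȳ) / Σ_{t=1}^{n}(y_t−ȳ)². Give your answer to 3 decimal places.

Mean ȳ = (78 + 71 + 87 + 93 + 82 + 80 + 71 + 77 + 89)/9 = 80.8889
Numerator Σ_{t=1}^{7}(y_t−ȳ)(y_{t+2}−ȳ) = -229.1358
Denominator Σ(y_t−ȳ)² = 470.8889
r_2 = -229.1358 / 470.8889 = -0.487

-0.487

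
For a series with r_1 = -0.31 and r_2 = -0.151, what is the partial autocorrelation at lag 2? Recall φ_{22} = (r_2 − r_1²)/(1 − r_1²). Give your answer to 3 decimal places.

-0.273

φ_{22} = (r_2 − r_1²) / (1 − r_1²)
r_1² = (-0.31)² = 0.0961
Numerator = -0.151 − 0.0961 = -0.2471; denominator = 1 − 0.0961 = 0.9039
φ_{22} = -0.2471 / 0.9039 = -0.273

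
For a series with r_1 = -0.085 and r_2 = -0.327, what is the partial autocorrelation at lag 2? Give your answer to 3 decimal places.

-0.337

φ_{22} = (r_2 − r_1²) / (1 − r_1²)
r_1² = (-0.085)² = 0.007225
Numerator = -0.327 − 0.0072 = -0.3342; denominator = 1 − 0.0072 = 0.9928
φ_{22} = -0.3342 / 0.9928 = -0.337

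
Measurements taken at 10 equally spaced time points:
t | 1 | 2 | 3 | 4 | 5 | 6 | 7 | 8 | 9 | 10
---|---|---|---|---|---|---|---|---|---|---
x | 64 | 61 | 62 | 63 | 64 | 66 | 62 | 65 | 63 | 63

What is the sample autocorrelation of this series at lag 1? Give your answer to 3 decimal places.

Mean x̄ = (64 + 61 + 62 + 63 + 64 + 66 + 62 + 65 + 63 + 63)/10 = 63.3000
Numerator Σ_{t=1}^{9}(x_t−x̄)(x_{t+1}−x̄) = -2.6900
Denominator Σ(x_t−x̄)² = 20.1000
r_1 = -2.6900 / 20.1000 = -0.134

-0.134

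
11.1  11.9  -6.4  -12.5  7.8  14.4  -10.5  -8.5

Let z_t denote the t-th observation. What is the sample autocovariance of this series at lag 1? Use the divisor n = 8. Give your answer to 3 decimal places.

Mean z̄ = (11.1 + 11.9 − 6.4 − 12.5 + 7.8 + 14.4 − 10.5 − 8.5)/8 = 0.9125
Σ_{t=1}^{7}(z_t−z̄)(z_{t+1}−z̄) = 83.6786
γ_1 = 83.6786 / 8 = 10.460

10.460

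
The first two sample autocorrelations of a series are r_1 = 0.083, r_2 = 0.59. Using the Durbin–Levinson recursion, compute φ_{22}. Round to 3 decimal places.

0.587

φ_{22} = (r_2 − r_1²) / (1 − r_1²)
r_1² = (0.083)² = 0.006889
Numerator = 0.59 − 0.0069 = 0.5831; denominator = 1 − 0.0069 = 0.9931
φ_{22} = 0.5831 / 0.9931 = 0.587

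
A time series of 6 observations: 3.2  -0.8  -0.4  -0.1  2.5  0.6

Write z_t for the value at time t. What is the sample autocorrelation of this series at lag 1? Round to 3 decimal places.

Mean z̄ = (3.2 − 0.8 − 0.4 − 0.1 + 2.5 + 0.6)/6 = 0.8333
Deviations from mean: 2.3667, -1.6333, -1.2333, -0.9333, 1.6667, -0.2333
Σ(z_t−z̄)(z_{t+1}−z̄) = (-3.8656) + (2.0144) + (1.1511) + (-1.5556) + (-0.3889) = -2.6444
Denominator Σ(z_t−z̄)² = 13.4933
r_1 = -2.6444 / 13.4933 = -0.196

-0.196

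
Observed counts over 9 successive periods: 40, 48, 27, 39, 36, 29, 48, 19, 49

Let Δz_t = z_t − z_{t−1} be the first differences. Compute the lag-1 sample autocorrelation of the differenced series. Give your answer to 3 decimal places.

First differences Δz: 8, -21, 12, -3, -7, 19, -29, 30
Mean of differences = 1.1250
Numerator Σ(Δz_t−Δz̄)(Δz_{t+1}−Δz̄) = -1957.6406
Denominator Σ(Δz_t−Δz̄)² = 2798.8750
r_1(Δz) = -1957.6406 / 2798.8750 = -0.699

-0.699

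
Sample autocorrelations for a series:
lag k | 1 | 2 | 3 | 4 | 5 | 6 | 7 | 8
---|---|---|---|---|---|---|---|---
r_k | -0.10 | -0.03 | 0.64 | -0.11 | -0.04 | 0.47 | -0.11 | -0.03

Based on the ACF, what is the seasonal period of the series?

The largest autocorrelation is r_3 = 0.64, with a weaker echo at lag 6 (0.47); the remaining lags stay at or below -0.03.
The dominant spike at lag 3 indicates a seasonal period of 3.

3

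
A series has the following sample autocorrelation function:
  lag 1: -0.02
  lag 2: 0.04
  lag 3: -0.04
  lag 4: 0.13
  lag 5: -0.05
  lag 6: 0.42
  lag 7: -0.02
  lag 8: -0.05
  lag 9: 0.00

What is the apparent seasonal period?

The largest autocorrelation is r_6 = 0.42; the remaining lags stay at or below 0.13.
The dominant spike at lag 6 indicates a seasonal period of 6.

6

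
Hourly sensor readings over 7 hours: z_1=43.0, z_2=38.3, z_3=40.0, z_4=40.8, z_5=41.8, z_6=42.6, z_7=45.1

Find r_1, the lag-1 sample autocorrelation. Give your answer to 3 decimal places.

Mean z̄ = (43.0 + 38.3 + 40.0 + 40.8 + 41.8 + 42.6 + 45.1)/7 = 41.6571
Deviations from mean: 1.3429, -3.3571, -1.6571, -0.8571, 0.1429, 0.9429, 3.4429
Σ(z_t−z̄)(z_{t+1}−z̄) = (-4.5082) + (5.5633) + (1.4204) + (-0.1224) + (0.1347) + (3.2461) = 5.7339
Denominator Σ(z_t−z̄)² = 29.3171
r_1 = 5.7339 / 29.3171 = 0.196

0.196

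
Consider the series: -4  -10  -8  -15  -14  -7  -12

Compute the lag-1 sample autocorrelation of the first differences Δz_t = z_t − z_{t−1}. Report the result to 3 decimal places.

-0.383

First differences Δz: -6, 2, -7, 1, 7, -5
Mean of differences = -1.3333
Numerator Σ(Δz_t−Δz̄)(Δz_{t+1}−Δz̄) = -58.7778
Denominator Σ(Δz_t−Δz̄)² = 153.3333
r_1(Δz) = -58.7778 / 153.3333 = -0.383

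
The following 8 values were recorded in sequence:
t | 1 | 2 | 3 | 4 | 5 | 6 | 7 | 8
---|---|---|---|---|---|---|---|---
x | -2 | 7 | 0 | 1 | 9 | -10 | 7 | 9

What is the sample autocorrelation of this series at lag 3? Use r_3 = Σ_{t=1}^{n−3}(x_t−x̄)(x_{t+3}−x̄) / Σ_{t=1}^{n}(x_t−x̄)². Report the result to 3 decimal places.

Mean x̄ = (-2 + 7 + 0 + 1 + 9 − 10 + 7 + 9)/8 = 2.6250
Deviations from mean: -4.6250, 4.3750, -2.6250, -1.6250, 6.3750, -12.6250, 4.3750, 6.3750
Σ(x_t−x̄)(x_{t+3}−x̄) = (7.5156) + (27.8906) + (33.1406) + (-7.1094) + (40.6406) = 102.0781
Denominator Σ(x_t−x̄)² = 309.8750
r_3 = 102.0781 / 309.8750 = 0.329

0.329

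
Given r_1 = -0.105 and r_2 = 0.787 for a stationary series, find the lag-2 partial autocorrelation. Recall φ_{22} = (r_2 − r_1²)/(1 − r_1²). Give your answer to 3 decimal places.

φ_{22} = (r_2 − r_1²) / (1 − r_1²)
r_1² = (-0.105)² = 0.011025
Numerator = 0.787 − 0.0110 = 0.7760; denominator = 1 − 0.0110 = 0.9890
φ_{22} = 0.7760 / 0.9890 = 0.785

0.785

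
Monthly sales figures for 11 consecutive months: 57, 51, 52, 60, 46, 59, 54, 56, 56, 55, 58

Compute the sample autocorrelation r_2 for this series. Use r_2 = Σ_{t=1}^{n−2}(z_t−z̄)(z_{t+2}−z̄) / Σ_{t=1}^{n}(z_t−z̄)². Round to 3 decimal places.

Mean z̄ = (57 + 51 + 52 + 60 + 46 + 59 + 54 + 56 + 56 + 55 + 58)/11 = 54.9091
Numerator Σ_{t=1}^{9}(z_t−z̄)(z_{t+2}−z̄) = 35.8017
Denominator Σ(z_t−z̄)² = 162.9091
r_2 = 35.8017 / 162.9091 = 0.220

0.220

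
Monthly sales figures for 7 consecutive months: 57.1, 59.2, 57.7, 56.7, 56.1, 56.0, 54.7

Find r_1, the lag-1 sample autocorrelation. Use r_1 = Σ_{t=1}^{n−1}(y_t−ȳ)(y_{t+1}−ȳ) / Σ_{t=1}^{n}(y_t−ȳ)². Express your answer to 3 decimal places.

0.420

Mean ȳ = (57.1 + 59.2 + 57.7 + 56.7 + 56.1 + 56.0 + 54.7)/7 = 56.7857
Deviations from mean: 0.3143, 2.4143, 0.9143, -0.0857, -0.6857, -0.7857, -2.0857
Numerator Σ_{t=1}^{6}(y_t−ȳ)(y_{t+1}−ȳ) = 5.1241
Denominator Σ(y_t−ȳ)² = 12.2086
r_1 = 5.1241 / 12.2086 = 0.420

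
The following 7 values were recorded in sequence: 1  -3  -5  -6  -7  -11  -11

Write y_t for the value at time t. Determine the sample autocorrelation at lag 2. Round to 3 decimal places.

0.100

Mean ȳ = (1 − 3 − 5 − 6 − 7 − 11 − 11)/7 = -6.0000
Deviations from mean: 7.0000, 3.0000, 1.0000, 0.0000, -1.0000, -5.0000, -5.0000
Σ(y_t−ȳ)(y_{t+2}−ȳ) = (7.0000) + (0.0000) + (-1.0000) + (0.0000) + (5.0000) = 11.0000
Denominator Σ(y_t−ȳ)² = 110.0000
r_2 = 11.0000 / 110.0000 = 0.100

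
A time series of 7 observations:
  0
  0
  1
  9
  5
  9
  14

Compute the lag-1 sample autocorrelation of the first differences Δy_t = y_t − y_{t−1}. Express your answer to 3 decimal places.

First differences Δy: 0, 1, 8, -4, 4, 5
Mean of differences = 2.3333
Numerator Σ(Δy_t−Δȳ)(Δy_{t+1}−Δȳ) = -46.4444
Denominator Σ(Δy_t−Δȳ)² = 89.3333
r_1(Δy) = -46.4444 / 89.3333 = -0.520

-0.520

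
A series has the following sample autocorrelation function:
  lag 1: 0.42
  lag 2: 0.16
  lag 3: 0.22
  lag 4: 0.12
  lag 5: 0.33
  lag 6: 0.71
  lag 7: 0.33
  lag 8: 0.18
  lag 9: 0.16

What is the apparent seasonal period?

The largest autocorrelation is r_6 = 0.71; the remaining lags stay at or below 0.42. The elevated value at lag 1 (0.42), dropping to 0.16 at lag 2, reflects decaying short-term dependence rather than seasonality.
The dominant spike at lag 6 indicates a seasonal period of 6.

6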